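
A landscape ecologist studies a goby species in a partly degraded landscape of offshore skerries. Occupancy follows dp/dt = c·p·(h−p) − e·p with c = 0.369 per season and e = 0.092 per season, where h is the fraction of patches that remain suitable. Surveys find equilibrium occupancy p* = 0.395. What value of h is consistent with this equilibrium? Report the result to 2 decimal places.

At equilibrium c(h−p*) = e, so h = p* + e/c.
h = 0.395 + 0.092/0.369 = 0.395 + 0.2493 = 0.6443.

0.64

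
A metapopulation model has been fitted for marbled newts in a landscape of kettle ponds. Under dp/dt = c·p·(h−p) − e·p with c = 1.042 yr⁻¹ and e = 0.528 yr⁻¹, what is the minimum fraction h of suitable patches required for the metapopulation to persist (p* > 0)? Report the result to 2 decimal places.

p* = h − e/c is positive only when h > e/c.
h_min = e/c = 0.528/1.042 = 0.5067.

0.51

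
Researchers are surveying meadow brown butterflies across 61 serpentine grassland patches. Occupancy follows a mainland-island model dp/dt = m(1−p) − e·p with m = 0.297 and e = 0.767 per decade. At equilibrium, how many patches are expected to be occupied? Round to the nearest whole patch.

17

p* = m/(m+e) = 0.297/1.0640 = 0.2791.
Expected occupied patches = N × p* = 61 × 0.2791 = 17.03 ≈ 17.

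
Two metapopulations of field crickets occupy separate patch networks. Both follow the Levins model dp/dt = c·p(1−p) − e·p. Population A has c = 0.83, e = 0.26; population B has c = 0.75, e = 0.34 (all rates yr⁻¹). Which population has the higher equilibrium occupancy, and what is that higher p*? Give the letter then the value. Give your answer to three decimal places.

A: p*_A = 1 − 0.26/0.83 = 0.6867.
B: p*_B = 1 − 0.34/0.75 = 0.5467.
A is higher at 0.6867.

A, 0.687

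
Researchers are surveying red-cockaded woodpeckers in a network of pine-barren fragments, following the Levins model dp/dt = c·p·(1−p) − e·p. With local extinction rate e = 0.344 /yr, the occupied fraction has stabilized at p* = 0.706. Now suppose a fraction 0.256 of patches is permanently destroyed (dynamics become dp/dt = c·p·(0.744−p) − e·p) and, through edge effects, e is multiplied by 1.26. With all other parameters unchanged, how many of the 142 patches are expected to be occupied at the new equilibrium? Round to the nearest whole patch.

Balance c(1−p*) = e gives c = e/(1 − 0.70600) = 0.344/0.29400 = 1.17007.
New p* = 0.744 − e/c = 0.744 − 0.43344/1.17007 = 0.37356.
Expected occupied = 142 × 0.37356 = 53.05 ≈ 53.

53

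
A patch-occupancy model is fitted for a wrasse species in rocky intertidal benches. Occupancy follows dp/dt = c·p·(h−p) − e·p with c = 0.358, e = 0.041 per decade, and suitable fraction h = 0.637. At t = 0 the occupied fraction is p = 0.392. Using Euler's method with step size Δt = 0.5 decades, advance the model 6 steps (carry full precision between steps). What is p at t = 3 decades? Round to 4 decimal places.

0.4402

Update rule: p ← p + [c·p·(h−p) − e·p]·Δt with Δt = 0.5.
t = 0.5: p = 0.39200 + (+0.00916) = 0.40116
t = 1: p = 0.40116 + (+0.00871) = 0.40987
t = 1.5: p = 0.40987 + (+0.00826) = 0.41813
t = 2: p = 0.41813 + (+0.00781) = 0.42594
t = 2.5: p = 0.42594 + (+0.00736) = 0.43330
t = 3: p = 0.43330 + (+0.00692) = 0.44021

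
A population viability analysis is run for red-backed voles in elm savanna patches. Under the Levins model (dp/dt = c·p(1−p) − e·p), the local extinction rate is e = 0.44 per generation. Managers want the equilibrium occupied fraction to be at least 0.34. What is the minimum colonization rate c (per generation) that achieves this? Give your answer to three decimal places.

p* = 1 − e/c ≥ 0.34 requires e/c ≤ 0.6600, i.e. c ≥ e/0.6600.
c_min = 0.44/0.6600 = 0.6667.

0.667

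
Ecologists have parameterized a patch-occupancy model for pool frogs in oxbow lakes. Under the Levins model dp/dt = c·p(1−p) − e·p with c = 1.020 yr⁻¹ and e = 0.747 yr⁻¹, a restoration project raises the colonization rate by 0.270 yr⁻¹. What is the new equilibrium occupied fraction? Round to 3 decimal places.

0.421

Before: p* = 1 − 0.747/1.020 = 0.2676.
After the change, c = 1.29, e = 0.747, so p* = 1 − 0.747/1.29 = 0.4209.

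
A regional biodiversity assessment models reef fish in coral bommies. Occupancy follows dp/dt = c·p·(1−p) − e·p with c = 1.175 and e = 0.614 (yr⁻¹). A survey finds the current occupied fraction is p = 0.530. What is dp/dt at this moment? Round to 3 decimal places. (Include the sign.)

Colonization term: c·p·(1−p) = 1.175×0.530×0.4700 = 0.29269.
Extinction term: e·p = 0.32542.
dp/dt = 0.29269 − 0.32542 = -0.03273.

-0.033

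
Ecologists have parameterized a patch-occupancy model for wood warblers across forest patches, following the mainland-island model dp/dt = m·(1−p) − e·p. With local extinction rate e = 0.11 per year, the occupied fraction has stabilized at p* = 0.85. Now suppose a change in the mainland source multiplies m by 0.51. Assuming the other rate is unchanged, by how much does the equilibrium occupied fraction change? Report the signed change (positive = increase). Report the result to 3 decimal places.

Balance m(1−p*) = e·p* gives m = e·p*/(1−p*) = 0.11×0.85000/0.15000 = 0.62333.
New p* = m/(m+e) = 0.31790/(0.31790+0.11000) = 0.74293.
Δp* = 0.74293 − 0.85000 = -0.10707.

-0.107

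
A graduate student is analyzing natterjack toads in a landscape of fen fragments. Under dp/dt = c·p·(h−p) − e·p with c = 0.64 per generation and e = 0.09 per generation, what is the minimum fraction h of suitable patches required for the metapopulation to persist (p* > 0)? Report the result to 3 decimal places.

p* = h − e/c is positive only when h > e/c.
h_min = e/c = 0.09/0.64 = 0.1406.

0.141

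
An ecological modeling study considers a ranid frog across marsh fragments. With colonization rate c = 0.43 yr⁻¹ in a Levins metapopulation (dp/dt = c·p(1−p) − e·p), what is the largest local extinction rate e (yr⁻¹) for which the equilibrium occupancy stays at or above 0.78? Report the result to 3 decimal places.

0.095

1 − e/c ≥ 0.78 ⇒ e ≤ c(1 − 0.78) = 0.43 × 0.2200.
e_max = 0.0946.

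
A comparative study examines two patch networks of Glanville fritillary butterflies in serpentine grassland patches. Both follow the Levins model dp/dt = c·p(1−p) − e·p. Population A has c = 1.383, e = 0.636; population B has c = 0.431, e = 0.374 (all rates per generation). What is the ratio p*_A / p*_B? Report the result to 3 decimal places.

4.084

A: p*_A = 1 − 0.636/1.383 = 0.5401.
B: p*_B = 1 − 0.374/0.431 = 0.1323.
p*_A / p*_B = 0.5401/0.1323 = 4.0841.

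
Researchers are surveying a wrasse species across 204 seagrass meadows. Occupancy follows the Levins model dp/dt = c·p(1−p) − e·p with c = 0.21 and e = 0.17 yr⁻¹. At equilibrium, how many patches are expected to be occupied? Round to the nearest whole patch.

p* = 1 − e/c = 1 − 0.17/0.21 = 0.1905.
Expected occupied patches = N × p* = 204 × 0.1905 = 38.86 ≈ 39.

39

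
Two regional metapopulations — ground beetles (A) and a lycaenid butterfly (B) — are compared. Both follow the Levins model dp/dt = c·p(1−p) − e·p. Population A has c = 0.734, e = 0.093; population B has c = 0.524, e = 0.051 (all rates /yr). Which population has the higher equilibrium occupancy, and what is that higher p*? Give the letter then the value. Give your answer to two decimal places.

A: p*_A = 1 − 0.093/0.734 = 0.8733.
B: p*_B = 1 − 0.051/0.524 = 0.9027.
B is higher at 0.9027.

B, 0.90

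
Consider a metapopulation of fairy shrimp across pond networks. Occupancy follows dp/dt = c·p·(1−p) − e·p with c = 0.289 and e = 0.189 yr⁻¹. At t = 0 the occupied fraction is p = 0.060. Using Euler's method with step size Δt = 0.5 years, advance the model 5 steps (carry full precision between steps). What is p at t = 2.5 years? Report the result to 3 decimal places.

Update rule: p ← p + [c·p·(1−p) − e·p]·Δt with Δt = 0.5.
step 1: Δp = +0.00248, p = 0.06248
step 2: Δp = +0.00256, p = 0.06504
step 3: Δp = +0.00264, p = 0.06768
step 4: Δp = +0.00272, p = 0.07040
step 5: Δp = +0.00280, p = 0.07321

0.073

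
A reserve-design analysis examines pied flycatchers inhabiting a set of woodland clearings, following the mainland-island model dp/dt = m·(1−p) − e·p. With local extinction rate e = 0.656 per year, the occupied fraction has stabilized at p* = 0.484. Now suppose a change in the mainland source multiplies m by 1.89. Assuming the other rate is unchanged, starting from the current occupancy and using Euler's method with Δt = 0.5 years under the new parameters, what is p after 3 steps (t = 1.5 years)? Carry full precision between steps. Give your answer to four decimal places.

0.6392

Balance m(1−p*) = e·p* gives m = e·p*/(1−p*) = 0.656×0.48400/0.51600 = 0.61532.
Starting from p₀ = 0.48400; update p ← p + (dp/dt)·Δt with the new parameters.
p: 0.48400 → 0.62529  (Δp = +0.14129)
p: 0.62529 → 0.63808  (Δp = +0.01279)
p: 0.63808 → 0.63924  (Δp = +0.00116)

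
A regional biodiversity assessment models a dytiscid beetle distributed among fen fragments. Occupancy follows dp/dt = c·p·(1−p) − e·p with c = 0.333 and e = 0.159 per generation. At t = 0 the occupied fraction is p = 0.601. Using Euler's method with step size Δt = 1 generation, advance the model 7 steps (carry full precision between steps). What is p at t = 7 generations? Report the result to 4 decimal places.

Update rule: p ← p + [c·p·(1−p) − e·p]·Δt with Δt = 1.
step 1: Δp = -0.01571, p = 0.58529
step 2: Δp = -0.01223, p = 0.57306
step 3: Δp = -0.00964, p = 0.56342
step 4: Δp = -0.00767, p = 0.55574
step 5: Δp = -0.00615, p = 0.54960
step 6: Δp = -0.00495, p = 0.54464
step 7: Δp = -0.00401, p = 0.54063

0.5406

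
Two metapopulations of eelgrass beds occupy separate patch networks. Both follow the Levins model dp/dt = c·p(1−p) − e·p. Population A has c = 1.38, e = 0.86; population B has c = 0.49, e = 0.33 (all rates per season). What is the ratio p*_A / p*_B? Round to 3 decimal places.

1.154

A: p*_A = 1 − 0.86/1.38 = 0.3768.
B: p*_B = 1 − 0.33/0.49 = 0.3265.
p*_A / p*_B = 0.3768/0.3265 = 1.1540.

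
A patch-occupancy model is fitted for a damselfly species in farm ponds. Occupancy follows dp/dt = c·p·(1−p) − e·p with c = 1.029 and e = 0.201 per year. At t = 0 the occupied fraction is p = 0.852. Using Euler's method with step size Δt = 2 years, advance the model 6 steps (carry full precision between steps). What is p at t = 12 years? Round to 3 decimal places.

Update rule: p ← p + [c·p·(1−p) − e·p]·Δt with Δt = 2.
p: 0.85200 → 0.76900  (Δp = -0.08300)
p: 0.76900 → 0.82544  (Δp = +0.05644)
p: 0.82544 → 0.79015  (Δp = -0.03530)
p: 0.79015 → 0.81376  (Δp = +0.02361)
p: 0.81376 → 0.79853  (Δp = -0.01522)
p: 0.79853 → 0.80861  (Δp = +0.01008)

0.809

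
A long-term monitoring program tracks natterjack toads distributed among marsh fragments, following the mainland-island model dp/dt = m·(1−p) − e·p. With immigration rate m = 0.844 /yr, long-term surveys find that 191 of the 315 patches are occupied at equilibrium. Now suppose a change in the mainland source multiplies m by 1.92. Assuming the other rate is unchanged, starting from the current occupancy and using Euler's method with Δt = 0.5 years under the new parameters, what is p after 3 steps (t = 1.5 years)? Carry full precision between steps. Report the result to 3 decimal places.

Observed p* = 191/315 = 0.60635.
Balance m(1−p*) = e·p* gives e = m(1−p*)/p* = 0.844×0.39365/0.60635 = 0.54794.
Starting from p₀ = 0.60635; update p ← p + (dp/dt)·Δt with the new parameters.
t = 0.5: p = 0.60635 + (+0.15283) = 0.75918
t = 1: p = 0.75918 + (-0.01287) = 0.74631
t = 1.5: p = 0.74631 + (+0.00108) = 0.74739

0.747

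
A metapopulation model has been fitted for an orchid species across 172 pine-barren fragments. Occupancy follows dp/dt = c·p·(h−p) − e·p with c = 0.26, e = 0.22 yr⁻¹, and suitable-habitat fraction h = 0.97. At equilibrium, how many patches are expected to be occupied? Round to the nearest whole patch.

p* = h − e/c = 0.97 − 0.8462 = 0.1238.
Expected occupied patches = N × p* = 172 × 0.1238 = 21.30 ≈ 21.

21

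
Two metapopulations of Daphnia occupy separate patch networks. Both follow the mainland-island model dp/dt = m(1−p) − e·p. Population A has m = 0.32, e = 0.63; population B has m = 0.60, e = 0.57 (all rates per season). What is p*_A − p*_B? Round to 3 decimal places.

A: p*_A = m/(m+e) = 0.32/0.9500 = 0.3368.
B: p*_B = 0.60/1.1700 = 0.5128.
p*_A − p*_B = 0.3368 − 0.5128 = -0.1760.

-0.176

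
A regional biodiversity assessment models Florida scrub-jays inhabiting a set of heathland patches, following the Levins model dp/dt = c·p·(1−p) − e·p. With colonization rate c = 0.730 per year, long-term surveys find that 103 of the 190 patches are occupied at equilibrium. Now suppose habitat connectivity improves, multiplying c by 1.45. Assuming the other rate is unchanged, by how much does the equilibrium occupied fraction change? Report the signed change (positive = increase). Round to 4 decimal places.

0.1421

Observed p* = 103/190 = 0.54211.
Balance c(1−p*) = e gives e = 0.730×(1 − 0.54211) = 0.33426.
New p* = 1 − e/c = 1 − 0.33426/1.05850 = 0.68421.
Δp* = 0.68421 − 0.54211 = +0.14210.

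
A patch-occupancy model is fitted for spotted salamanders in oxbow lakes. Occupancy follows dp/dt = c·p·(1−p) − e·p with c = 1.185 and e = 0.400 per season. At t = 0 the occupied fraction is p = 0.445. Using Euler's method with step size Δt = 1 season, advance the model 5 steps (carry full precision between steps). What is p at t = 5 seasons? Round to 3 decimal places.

0.662

Update rule: p ← p + [c·p·(1−p) − e·p]·Δt with Δt = 1.
t = 1: p = 0.44500 + (+0.11467) = 0.55967
t = 2: p = 0.55967 + (+0.06817) = 0.62783
t = 3: p = 0.62783 + (+0.02575) = 0.65358
t = 4: p = 0.65358 + (+0.00686) = 0.66045
t = 5: p = 0.66045 + (+0.00156) = 0.66201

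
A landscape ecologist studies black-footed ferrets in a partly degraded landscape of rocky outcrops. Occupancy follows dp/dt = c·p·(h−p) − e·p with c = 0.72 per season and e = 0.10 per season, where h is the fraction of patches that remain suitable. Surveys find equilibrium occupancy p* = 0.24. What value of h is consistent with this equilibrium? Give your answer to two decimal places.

At equilibrium c(h−p*) = e, so h = p* + e/c.
h = 0.24 + 0.10/0.72 = 0.24 + 0.1389 = 0.3789.

0.38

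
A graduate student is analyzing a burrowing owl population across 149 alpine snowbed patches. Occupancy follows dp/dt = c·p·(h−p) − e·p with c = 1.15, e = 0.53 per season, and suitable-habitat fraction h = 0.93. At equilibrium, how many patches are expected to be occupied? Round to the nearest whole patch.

70

p* = h − e/c = 0.93 − 0.4609 = 0.4691.
Expected occupied patches = N × p* = 149 × 0.4691 = 69.90 ≈ 70.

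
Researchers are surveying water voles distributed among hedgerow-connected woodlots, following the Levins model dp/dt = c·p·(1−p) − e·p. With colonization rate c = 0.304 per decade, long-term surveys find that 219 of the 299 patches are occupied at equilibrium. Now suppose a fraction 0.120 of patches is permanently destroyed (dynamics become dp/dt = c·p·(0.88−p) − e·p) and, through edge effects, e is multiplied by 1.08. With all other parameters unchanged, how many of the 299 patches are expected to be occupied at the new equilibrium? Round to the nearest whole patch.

177

Observed p* = 219/299 = 0.73244.
Balance c(1−p*) = e gives e = 0.304×(1 − 0.73244) = 0.08134.
New p* = 0.88 − e/c = 0.88 − 0.08785/0.30400 = 0.59102.
Expected occupied = 299 × 0.59102 = 176.71 ≈ 177.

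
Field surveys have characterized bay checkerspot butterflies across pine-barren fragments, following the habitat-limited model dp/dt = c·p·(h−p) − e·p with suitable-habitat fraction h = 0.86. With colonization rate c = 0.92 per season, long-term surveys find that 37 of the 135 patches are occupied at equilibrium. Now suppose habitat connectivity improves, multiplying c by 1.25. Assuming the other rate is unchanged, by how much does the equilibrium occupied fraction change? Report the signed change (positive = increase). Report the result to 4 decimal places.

Observed p* = 37/135 = 0.27407.
Balance c(h−p*) = e gives e = 0.92×(0.86 − 0.27407) = 0.53906.
New p* = 0.86 − e/c = 0.86 − 0.53906/1.15000 = 0.39125.
Δp* = 0.39125 − 0.27407 = +0.11718.

0.1172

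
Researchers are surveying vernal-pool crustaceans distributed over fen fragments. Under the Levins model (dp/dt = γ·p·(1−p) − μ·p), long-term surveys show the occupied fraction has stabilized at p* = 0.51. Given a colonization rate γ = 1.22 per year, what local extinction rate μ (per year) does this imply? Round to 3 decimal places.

0.598

At equilibrium γ(1−p*) = μ.
μ = 1.22 × (1 − 0.51) = 1.22 × 0.4900 = 0.5978.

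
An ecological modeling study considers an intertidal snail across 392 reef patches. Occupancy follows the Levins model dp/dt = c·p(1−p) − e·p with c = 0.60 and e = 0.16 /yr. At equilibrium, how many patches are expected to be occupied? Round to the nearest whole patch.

p* = 1 − e/c = 1 − 0.16/0.60 = 0.7333.
Expected occupied patches = N × p* = 392 × 0.7333 = 287.47 ≈ 287.

287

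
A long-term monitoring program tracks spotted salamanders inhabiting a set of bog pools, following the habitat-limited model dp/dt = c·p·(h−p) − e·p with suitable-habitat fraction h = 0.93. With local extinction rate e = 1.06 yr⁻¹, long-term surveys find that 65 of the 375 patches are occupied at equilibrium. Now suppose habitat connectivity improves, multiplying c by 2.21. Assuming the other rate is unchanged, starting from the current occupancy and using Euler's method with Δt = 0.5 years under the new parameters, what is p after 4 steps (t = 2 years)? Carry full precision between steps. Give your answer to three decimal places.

Observed p* = 65/375 = 0.17333.
Balance c(h−p*) = e gives c = e/(0.93 − 0.17333) = 1.06/0.75667 = 1.40088.
Starting from p₀ = 0.17333; update p ← p + (dp/dt)·Δt with the new parameters.
t = 0.5: p = 0.17333 + (+0.11116) = 0.28449
t = 1: p = 0.28449 + (+0.13349) = 0.41798
t = 1.5: p = 0.41798 + (+0.10976) = 0.52774
t = 2: p = 0.52774 + (+0.04891) = 0.57666

0.577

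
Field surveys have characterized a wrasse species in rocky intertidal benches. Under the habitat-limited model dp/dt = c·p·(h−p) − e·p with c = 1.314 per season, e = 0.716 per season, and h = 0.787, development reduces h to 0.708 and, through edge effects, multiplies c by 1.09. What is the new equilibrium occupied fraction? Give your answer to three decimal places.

0.208

Before: p* = h − e/c = 0.787 − 0.716/1.314 = 0.787 − 0.5449 = 0.2421.
After: c = 1.43226, e = 0.716, h = 0.708; p* = 0.708 − 0.716/1.43226 = 0.2081.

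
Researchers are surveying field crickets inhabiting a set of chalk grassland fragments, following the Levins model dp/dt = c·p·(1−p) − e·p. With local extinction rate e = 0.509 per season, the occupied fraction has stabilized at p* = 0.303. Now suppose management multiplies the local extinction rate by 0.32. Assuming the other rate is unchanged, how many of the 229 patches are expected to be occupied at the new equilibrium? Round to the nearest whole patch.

Balance c(1−p*) = e gives c = e/(1 − 0.30300) = 0.509/0.69700 = 0.73027.
New p* = 1 − e/c = 1 − 0.16288/0.73027 = 0.77696.
Expected occupied = 229 × 0.77696 = 177.92 ≈ 178.

178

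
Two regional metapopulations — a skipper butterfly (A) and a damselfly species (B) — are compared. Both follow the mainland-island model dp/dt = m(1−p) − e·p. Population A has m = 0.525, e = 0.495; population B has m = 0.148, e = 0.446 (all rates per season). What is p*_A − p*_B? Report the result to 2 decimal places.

A: p*_A = m/(m+e) = 0.525/1.0200 = 0.5147.
B: p*_B = 0.148/0.5940 = 0.2492.
p*_A − p*_B = 0.5147 − 0.2492 = 0.2655.

0.27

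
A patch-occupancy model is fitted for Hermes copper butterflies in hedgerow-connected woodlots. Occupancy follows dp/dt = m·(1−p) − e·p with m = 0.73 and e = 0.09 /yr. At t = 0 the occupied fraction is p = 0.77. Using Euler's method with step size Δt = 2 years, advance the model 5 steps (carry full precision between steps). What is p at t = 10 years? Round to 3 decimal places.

Update rule: p ← p + [m·(1−p) − e·p]·Δt with Δt = 2.
p: 0.77000 → 0.96720  (Δp = +0.19720)
p: 0.96720 → 0.84099  (Δp = -0.12621)
p: 0.84099 → 0.92177  (Δp = +0.08077)
p: 0.92177 → 0.87007  (Δp = -0.05169)
p: 0.87007 → 0.90315  (Δp = +0.03308)

0.903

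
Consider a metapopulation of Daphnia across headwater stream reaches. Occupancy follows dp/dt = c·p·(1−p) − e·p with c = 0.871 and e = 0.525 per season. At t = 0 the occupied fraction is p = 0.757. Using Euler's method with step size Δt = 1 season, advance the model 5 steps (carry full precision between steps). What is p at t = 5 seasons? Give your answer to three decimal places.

Update rule: p ← p + [c·p·(1−p) − e·p]·Δt with Δt = 1.
  1  |  dp/dt·Δt = -0.237204  |  p_1 = 0.519796
  2  |  dp/dt·Δt = -0.055484  |  p_2 = 0.464312
  3  |  dp/dt·Δt = -0.027123  |  p_3 = 0.437189
  4  |  dp/dt·Δt = -0.015210  |  p_4 = 0.421978
  5  |  dp/dt·Δt = -0.009091  |  p_5 = 0.412888

0.413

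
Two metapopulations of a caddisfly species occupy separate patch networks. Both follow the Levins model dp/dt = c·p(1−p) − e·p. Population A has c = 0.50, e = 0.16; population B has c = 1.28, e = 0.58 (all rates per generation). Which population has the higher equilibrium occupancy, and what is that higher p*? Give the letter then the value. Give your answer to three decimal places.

A, 0.680

A: p*_A = 1 − 0.16/0.50 = 0.6800.
B: p*_B = 1 − 0.58/1.28 = 0.5469.
A is higher at 0.6800.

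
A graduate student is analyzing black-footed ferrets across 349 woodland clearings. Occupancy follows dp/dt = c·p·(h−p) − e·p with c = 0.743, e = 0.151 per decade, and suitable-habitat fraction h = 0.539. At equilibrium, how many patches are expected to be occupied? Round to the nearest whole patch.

117

p* = h − e/c = 0.539 − 0.2032 = 0.3358.
Expected occupied patches = N × p* = 349 × 0.3358 = 117.18 ≈ 117.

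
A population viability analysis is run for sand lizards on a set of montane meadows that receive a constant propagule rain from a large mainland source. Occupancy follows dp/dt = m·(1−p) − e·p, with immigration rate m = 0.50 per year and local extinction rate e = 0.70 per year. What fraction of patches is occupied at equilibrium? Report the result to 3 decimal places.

Setting dp/dt = 0: m − m·p* = e·p*, so m = (m+e)·p*.
p* = m/(m+e) = 0.50/(0.50+0.70) = 0.50/1.2000 = 0.4167.

0.417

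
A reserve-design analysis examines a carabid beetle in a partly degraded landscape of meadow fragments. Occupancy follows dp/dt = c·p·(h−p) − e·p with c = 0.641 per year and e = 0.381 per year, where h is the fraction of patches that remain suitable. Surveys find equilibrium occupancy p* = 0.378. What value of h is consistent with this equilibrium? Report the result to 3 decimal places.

0.972

At equilibrium c(h−p*) = e, so h = p* + e/c.
h = 0.378 + 0.381/0.641 = 0.378 + 0.5944 = 0.9724.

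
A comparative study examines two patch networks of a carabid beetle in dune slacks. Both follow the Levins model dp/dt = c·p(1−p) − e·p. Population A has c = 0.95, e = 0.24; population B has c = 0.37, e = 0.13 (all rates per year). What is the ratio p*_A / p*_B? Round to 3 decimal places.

1.152

A: p*_A = 1 − 0.24/0.95 = 0.7474.
B: p*_B = 1 − 0.13/0.37 = 0.6486.
p*_A / p*_B = 0.7474/0.6486 = 1.1522.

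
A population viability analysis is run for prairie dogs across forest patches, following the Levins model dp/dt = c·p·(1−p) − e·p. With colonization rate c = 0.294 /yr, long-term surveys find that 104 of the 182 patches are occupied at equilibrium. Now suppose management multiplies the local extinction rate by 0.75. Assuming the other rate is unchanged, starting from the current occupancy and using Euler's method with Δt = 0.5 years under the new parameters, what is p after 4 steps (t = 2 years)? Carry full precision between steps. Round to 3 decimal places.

Observed p* = 104/182 = 0.57143.
Balance c(1−p*) = e gives e = 0.294×(1 − 0.57143) = 0.12600.
Starting from p₀ = 0.57143; update p ← p + (dp/dt)·Δt with the new parameters.
step 1: Δp = +0.00900, p = 0.58043
step 2: Δp = +0.00837, p = 0.58880
step 3: Δp = +0.00777, p = 0.59657
step 4: Δp = +0.00719, p = 0.60376

0.604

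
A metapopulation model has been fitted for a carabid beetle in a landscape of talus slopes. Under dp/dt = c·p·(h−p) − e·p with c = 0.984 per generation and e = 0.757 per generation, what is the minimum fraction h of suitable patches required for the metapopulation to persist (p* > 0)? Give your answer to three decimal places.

p* = h − e/c is positive only when h > e/c.
h_min = e/c = 0.757/0.984 = 0.7693.

0.769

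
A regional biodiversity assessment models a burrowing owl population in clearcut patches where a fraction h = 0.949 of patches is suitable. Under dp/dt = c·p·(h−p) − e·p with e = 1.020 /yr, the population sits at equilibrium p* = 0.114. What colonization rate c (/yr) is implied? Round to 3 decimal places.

At equilibrium c(h−p*) = e, so c = e/(h−p*).
c = 1.020/(0.949 − 0.114) = 1.020/0.8350 = 1.2216.

1.222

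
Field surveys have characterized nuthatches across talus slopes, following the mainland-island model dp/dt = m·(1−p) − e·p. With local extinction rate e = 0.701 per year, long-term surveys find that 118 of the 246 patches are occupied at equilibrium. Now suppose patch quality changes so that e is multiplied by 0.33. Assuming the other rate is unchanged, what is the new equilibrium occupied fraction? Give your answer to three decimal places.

0.736

Observed p* = 118/246 = 0.47967.
Balance m(1−p*) = e·p* gives m = e·p*/(1−p*) = 0.701×0.47967/0.52033 = 0.64622.
New p* = m/(m+e) = 0.64622/(0.64622+0.23133) = 0.73639.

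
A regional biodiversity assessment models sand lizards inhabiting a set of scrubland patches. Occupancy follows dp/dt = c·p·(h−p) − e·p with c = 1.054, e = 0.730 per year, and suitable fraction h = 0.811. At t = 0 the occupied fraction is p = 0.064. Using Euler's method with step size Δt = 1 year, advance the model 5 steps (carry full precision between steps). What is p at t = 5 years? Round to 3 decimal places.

0.082

Update rule: p ← p + [c·p·(h−p) − e·p]·Δt with Δt = 1.
p: 0.06400 → 0.06767  (Δp = +0.00367)
p: 0.06767 → 0.07129  (Δp = +0.00362)
p: 0.07129 → 0.07483  (Δp = +0.00354)
p: 0.07483 → 0.07826  (Δp = +0.00344)
p: 0.07826 → 0.08158  (Δp = +0.00331)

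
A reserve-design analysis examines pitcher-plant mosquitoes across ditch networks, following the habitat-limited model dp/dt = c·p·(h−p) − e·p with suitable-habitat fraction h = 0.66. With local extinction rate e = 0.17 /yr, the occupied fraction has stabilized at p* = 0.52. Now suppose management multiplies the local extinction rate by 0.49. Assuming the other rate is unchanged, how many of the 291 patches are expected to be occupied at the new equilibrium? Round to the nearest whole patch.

172

Balance c(h−p*) = e gives c = e/(0.66 − 0.52000) = 0.17/0.14000 = 1.21429.
New p* = 0.66 − e/c = 0.66 − 0.08330/1.21429 = 0.59140.
Expected occupied = 291 × 0.59140 = 172.10 ≈ 172.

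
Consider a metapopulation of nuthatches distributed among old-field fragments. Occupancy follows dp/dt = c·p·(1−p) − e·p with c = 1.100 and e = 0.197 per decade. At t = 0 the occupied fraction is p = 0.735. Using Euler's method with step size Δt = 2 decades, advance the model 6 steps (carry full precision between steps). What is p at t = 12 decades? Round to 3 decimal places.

0.802

Update rule: p ← p + [c·p·(1−p) − e·p]·Δt with Δt = 2.
  1  |  dp/dt·Δt = +0.138915  |  p_1 = 0.873915
  2  |  dp/dt·Δt = -0.101910  |  p_2 = 0.772005
  3  |  dp/dt·Δt = +0.083059  |  p_3 = 0.855064
  4  |  dp/dt·Δt = -0.064251  |  p_4 = 0.790814
  5  |  dp/dt·Δt = +0.052360  |  p_5 = 0.843173
  6  |  dp/dt·Δt = -0.041300  |  p_6 = 0.801874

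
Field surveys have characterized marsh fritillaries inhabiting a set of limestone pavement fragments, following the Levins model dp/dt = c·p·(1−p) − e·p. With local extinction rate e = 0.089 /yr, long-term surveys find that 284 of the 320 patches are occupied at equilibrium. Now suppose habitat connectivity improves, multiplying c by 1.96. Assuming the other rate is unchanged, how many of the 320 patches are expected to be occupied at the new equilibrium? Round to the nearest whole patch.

302

Observed p* = 284/320 = 0.88750.
Balance c(1−p*) = e gives c = e/(1 − 0.88750) = 0.089/0.11250 = 0.79111.
New p* = 1 − e/c = 1 − 0.08900/1.55058 = 0.94260.
Expected occupied = 320 × 0.94260 = 301.63 ≈ 302.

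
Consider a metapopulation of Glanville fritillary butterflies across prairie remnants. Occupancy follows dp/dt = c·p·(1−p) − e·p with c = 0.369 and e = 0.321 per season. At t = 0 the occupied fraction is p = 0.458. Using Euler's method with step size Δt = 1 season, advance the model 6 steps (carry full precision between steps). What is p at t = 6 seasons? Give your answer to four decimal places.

0.2700

Update rule: p ← p + [c·p·(1−p) − e·p]·Δt with Δt = 1.
p: 0.45800 → 0.40258  (Δp = -0.05542)
p: 0.40258 → 0.36210  (Δp = -0.04048)
p: 0.36210 → 0.33110  (Δp = -0.03100)
p: 0.33110 → 0.30654  (Δp = -0.02456)
p: 0.30654 → 0.28658  (Δp = -0.01996)
p: 0.28658 → 0.27003  (Δp = -0.01655)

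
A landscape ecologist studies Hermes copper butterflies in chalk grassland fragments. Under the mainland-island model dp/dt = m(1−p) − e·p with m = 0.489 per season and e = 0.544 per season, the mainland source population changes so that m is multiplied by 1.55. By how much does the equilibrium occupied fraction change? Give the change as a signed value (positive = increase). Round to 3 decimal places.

0.109

Before: p* = 0.489/(0.489+0.544) = 0.4734.
After: m = 0.75795, e = 0.544; p* = 0.75795/1.3020 = 0.5822.
Δp* = 0.5822 − 0.4734 = +0.1088.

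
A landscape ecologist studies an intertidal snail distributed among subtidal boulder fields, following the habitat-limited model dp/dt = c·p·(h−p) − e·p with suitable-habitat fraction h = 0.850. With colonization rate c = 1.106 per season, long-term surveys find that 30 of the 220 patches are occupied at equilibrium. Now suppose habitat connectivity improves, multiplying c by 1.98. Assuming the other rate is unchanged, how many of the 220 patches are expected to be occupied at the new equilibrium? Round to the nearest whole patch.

Observed p* = 30/220 = 0.13636.
Balance c(h−p*) = e gives e = 1.106×(0.85 − 0.13636) = 0.78929.
New p* = 0.85 − e/c = 0.85 − 0.78929/2.18988 = 0.48957.
Expected occupied = 220 × 0.48957 = 107.71 ≈ 108.

108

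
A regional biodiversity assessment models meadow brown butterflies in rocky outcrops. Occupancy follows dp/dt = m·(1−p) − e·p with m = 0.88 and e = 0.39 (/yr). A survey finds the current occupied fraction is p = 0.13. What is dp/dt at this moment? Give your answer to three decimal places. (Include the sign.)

Colonization term: m·(1−p) = 0.88×0.8700 = 0.76560.
Extinction term: e·p = 0.05070.
dp/dt = 0.76560 − 0.05070 = 0.71490.

0.715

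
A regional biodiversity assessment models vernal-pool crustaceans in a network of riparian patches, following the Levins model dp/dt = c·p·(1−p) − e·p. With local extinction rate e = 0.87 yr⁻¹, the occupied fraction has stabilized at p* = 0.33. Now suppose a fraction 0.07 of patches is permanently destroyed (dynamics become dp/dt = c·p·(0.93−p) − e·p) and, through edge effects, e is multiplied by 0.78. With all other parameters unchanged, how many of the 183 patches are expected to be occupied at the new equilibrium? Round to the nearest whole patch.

75

Balance c(1−p*) = e gives c = e/(1 − 0.33000) = 0.87/0.67000 = 1.29851.
New p* = 0.93 − e/c = 0.93 − 0.67860/1.29851 = 0.40740.
Expected occupied = 183 × 0.40740 = 74.55 ≈ 75.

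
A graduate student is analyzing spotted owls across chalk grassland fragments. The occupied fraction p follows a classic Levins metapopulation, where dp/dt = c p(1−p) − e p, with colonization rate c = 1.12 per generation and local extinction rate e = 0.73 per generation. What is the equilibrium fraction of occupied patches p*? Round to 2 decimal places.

0.35

Setting dp/dt = 0 and dividing through by p* gives c·(1−p*) = e.
So p* = 1 − e/c = 1 − 0.73/1.12 = 1 − 0.6518 = 0.3482.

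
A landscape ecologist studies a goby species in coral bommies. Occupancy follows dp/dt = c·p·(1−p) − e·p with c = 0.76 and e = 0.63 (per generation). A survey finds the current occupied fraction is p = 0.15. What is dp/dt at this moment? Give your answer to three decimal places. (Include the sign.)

Colonization term: c·p·(1−p) = 0.76×0.15×0.8500 = 0.09690.
Extinction term: e·p = 0.09450.
dp/dt = 0.09690 − 0.09450 = 0.00240.

0.002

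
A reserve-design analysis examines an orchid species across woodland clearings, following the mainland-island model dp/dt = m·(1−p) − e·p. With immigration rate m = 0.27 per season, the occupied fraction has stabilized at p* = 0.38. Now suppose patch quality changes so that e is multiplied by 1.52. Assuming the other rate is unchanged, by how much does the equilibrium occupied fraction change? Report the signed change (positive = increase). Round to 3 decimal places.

Balance m(1−p*) = e·p* gives e = m(1−p*)/p* = 0.27×0.62000/0.38000 = 0.44053.
New p* = m/(m+e) = 0.27000/(0.27000+0.66961) = 0.28735.
Δp* = 0.28735 − 0.38000 = -0.09265.

-0.093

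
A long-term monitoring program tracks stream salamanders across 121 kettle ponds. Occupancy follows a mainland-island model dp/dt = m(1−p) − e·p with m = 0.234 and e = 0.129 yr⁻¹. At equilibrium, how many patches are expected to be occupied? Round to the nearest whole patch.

p* = m/(m+e) = 0.234/0.3630 = 0.6446.
Expected occupied patches = N × p* = 121 × 0.6446 = 78.00 ≈ 78.

78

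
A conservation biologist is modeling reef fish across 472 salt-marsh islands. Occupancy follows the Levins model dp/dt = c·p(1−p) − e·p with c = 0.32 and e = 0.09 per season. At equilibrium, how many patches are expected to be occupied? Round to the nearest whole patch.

p* = 1 − e/c = 1 − 0.09/0.32 = 0.7188.
Expected occupied patches = N × p* = 472 × 0.7188 = 339.25 ≈ 339.

339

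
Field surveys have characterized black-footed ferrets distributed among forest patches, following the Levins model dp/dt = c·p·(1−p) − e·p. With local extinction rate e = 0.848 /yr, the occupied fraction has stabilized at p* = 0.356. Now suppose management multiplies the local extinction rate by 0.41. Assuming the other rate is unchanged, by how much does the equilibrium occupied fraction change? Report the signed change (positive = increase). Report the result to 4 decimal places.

0.3800

Balance c(1−p*) = e gives c = e/(1 − 0.35600) = 0.848/0.64400 = 1.31677.
New p* = 1 − e/c = 1 − 0.34768/1.31677 = 0.73596.
Δp* = 0.73596 − 0.35600 = +0.37996.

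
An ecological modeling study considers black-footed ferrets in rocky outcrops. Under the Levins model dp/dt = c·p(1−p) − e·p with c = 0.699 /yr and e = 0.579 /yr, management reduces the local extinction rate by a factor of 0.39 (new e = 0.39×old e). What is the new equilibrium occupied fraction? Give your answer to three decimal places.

0.677

Before: p* = 1 − 0.579/0.699 = 0.1717.
After the change, c = 0.699, e = 0.22581, so p* = 1 − 0.22581/0.699 = 0.6770.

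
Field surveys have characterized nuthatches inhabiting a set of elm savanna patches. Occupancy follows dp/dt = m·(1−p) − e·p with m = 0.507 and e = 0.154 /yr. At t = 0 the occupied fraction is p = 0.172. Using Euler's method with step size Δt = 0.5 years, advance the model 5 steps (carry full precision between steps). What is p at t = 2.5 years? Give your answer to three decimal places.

0.687

Update rule: p ← p + [m·(1−p) − e·p]·Δt with Δt = 0.5.
step 1: Δp = +0.19665, p = 0.36865
step 2: Δp = +0.13166, p = 0.50031
step 3: Δp = +0.08815, p = 0.58846
step 4: Δp = +0.05901, p = 0.64747
step 5: Δp = +0.03951, p = 0.68698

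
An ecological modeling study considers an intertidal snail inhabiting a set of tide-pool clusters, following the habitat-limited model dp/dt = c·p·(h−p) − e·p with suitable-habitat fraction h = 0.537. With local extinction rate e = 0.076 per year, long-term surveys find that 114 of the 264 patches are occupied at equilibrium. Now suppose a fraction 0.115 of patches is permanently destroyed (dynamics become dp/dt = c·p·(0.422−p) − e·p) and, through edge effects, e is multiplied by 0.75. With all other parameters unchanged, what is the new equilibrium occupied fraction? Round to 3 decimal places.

Observed p* = 114/264 = 0.43182.
Balance c(h−p*) = e gives c = e/(0.537 − 0.43182) = 0.076/0.10518 = 0.72257.
New p* = 0.422 − e/c = 0.422 − 0.05700/0.72257 = 0.34311.

0.343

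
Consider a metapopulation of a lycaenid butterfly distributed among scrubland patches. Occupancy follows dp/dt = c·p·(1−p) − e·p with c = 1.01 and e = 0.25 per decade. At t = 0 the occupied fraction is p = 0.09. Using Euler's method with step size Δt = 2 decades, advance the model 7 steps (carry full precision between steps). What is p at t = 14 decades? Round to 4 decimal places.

Update rule: p ← p + [c·p·(1−p) − e·p]·Δt with Δt = 2.
t = 2: p = 0.09000 + (+0.12044) = 0.21044
t = 4: p = 0.21044 + (+0.23041) = 0.44085
t = 6: p = 0.44085 + (+0.27751) = 0.71836
t = 8: p = 0.71836 + (+0.04951) = 0.76787
t = 10: p = 0.76787 + (-0.02387) = 0.74399
t = 12: p = 0.74399 + (+0.01275) = 0.75674
t = 14: p = 0.75674 + (-0.00652) = 0.75022

0.7502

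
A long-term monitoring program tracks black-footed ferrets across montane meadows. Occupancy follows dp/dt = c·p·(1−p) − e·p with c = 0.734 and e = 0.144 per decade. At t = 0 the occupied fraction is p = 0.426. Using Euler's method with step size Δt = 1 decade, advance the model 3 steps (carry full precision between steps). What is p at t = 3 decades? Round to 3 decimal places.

Update rule: p ← p + [c·p·(1−p) − e·p]·Δt with Δt = 1.
step 1: Δp = +0.11814, p = 0.54414
step 2: Δp = +0.10371, p = 0.64785
step 3: Δp = +0.07416, p = 0.72202

0.722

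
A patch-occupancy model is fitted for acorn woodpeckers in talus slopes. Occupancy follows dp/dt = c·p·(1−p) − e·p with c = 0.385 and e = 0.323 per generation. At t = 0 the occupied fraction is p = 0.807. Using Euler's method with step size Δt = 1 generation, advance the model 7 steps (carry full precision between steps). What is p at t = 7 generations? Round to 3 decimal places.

0.308

Update rule: p ← p + [c·p·(1−p) − e·p]·Δt with Δt = 1.
step 1: Δp = -0.20070, p = 0.60630
step 2: Δp = -0.10394, p = 0.50237
step 3: Δp = -0.06602, p = 0.43635
step 4: Δp = -0.04625, p = 0.39010
step 5: Δp = -0.03440, p = 0.35570
step 6: Δp = -0.02666, p = 0.32904
step 7: Δp = -0.02128, p = 0.30776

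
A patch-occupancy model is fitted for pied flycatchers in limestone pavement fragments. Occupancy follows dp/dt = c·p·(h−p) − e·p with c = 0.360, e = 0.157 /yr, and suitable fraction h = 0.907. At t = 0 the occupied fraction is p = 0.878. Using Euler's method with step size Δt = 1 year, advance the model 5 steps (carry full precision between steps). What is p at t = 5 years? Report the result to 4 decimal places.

0.5649

Update rule: p ← p + [c·p·(h−p) − e·p]·Δt with Δt = 1.
p: 0.87800 → 0.74932  (Δp = -0.12868)
p: 0.74932 → 0.67421  (Δp = -0.07511)
p: 0.67421 → 0.62486  (Δp = -0.04935)
p: 0.62486 → 0.59023  (Δp = -0.03464)
p: 0.59023 → 0.56487  (Δp = -0.02536)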